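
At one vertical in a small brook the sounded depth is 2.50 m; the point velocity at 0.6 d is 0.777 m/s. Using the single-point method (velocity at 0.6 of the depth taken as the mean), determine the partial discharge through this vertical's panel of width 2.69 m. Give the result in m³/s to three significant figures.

v̄ = v₀.₆ = 0.777 m/s
q = v̄ × d × w = 0.7770 × 2.50 × 2.69 = 5.225 m³/s

5.23 m³/s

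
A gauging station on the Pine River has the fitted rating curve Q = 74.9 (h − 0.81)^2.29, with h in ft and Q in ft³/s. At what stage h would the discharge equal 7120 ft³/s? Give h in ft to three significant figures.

8.12 ft

h − h₀ = (Q/C)^(1/b) = (7120/74.9)^(1/2.29) = 7.307 ft
h = 0.81 + 7.307 = 8.117 ft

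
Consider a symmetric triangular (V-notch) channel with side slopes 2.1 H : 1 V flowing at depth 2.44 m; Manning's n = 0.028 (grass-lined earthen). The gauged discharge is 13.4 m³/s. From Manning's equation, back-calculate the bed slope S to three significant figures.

0.000792

A = z·y² = 2.1×2.44² = 12.50 m²
P = 2y√(1+z²) = 2×2.44×√(1+2.1²) = 11.35 m
R = A/P = 12.50/11.35 = 1.101 m
S = (Q·n / (1·A·R^(2/3)))² = (13.4×0.028 / (1×12.50×1.067))² = 0.0007917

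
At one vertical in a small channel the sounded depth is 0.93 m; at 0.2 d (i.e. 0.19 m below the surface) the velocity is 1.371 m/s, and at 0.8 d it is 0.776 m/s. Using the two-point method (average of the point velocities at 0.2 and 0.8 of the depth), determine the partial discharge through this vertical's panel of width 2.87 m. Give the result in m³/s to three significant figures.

v̄ = (1.371 + 0.776) / 2 = 1.074 m/s
q = v̄ × d × w = 1.074 × 0.93 × 2.87 = 2.865 m³/s

2.87 m³/s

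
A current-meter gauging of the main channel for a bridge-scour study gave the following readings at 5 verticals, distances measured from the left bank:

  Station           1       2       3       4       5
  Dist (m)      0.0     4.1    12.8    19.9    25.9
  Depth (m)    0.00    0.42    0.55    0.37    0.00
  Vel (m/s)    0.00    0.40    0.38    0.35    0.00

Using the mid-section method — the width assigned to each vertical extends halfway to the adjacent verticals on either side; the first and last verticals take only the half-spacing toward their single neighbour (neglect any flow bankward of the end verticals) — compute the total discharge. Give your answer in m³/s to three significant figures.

3.57 m³/s

w_2 = (12.8 − 0.0)/2 = 6.4 m; q_2 = 0.40 × 0.42 × 6.4 = 1.075 m³/s
w_3 = (19.9 − 4.1)/2 = 7.9 m; q_3 = 0.38 × 0.55 × 7.9 = 1.651 m³/s
w_4 = (25.9 − 12.8)/2 = 6.55 m; q_4 = 0.35 × 0.37 × 6.55 = 0.8482 m³/s
Stations 1, 5 contribute zero (depth or velocity is 0).
Q = Σ qᵢ = 3.575 m³/s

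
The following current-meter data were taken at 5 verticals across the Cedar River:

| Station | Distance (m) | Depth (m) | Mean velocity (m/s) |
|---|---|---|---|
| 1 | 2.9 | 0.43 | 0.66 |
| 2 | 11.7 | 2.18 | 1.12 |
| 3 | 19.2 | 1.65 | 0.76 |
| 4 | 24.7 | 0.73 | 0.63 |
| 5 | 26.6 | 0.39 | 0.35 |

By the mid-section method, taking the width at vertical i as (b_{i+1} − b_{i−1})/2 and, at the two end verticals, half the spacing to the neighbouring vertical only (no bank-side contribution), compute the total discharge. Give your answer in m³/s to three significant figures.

31.1 m³/s

w_1 = (11.7 − 2.9)/2 = 4.4 m; q_1 = 0.66 × 0.43 × 4.4 = 1.249 m³/s
w_2 = (19.2 − 2.9)/2 = 8.15 m; q_2 = 1.12 × 2.18 × 8.15 = 19.90 m³/s
w_3 = (24.7 − 11.7)/2 = 6.5 m; q_3 = 0.76 × 1.65 × 6.5 = 8.151 m³/s
w_4 = (26.6 − 19.2)/2 = 3.7 m; q_4 = 0.63 × 0.73 × 3.7 = 1.702 m³/s
w_5 = (26.6 − 24.7)/2 = 0.95 m; q_5 = 0.35 × 0.39 × 0.95 = 0.1297 m³/s
Q = Σ qᵢ = 31.13 m³/s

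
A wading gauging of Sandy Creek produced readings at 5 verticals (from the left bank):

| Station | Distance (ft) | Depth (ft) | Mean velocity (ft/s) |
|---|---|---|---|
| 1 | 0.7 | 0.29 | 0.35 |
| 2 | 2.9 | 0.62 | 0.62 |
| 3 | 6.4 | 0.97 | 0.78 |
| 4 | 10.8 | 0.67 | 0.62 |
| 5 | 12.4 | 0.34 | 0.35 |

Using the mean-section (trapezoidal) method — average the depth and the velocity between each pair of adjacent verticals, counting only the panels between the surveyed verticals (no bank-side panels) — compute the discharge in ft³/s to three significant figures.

Panel 1-2: Δb = 2.2 ft, d̄ = (0.29+0.62)/2 = 0.455, v̄ = (0.35+0.62)/2 = 0.485 → q = 2.2×0.455×0.485 = 0.4855 ft³/s
Panel 2-3: Δb = 3.5 ft, d̄ = (0.62+0.97)/2 = 0.795, v̄ = (0.62+0.78)/2 = 0.7 → q = 3.5×0.795×0.7 = 1.948 ft³/s
Panel 3-4: Δb = 4.4 ft, d̄ = (0.97+0.67)/2 = 0.82, v̄ = (0.78+0.62)/2 = 0.7 → q = 4.4×0.82×0.7 = 2.526 ft³/s
Panel 4-5: Δb = 1.6 ft, d̄ = (0.67+0.34)/2 = 0.505, v̄ = (0.62+0.35)/2 = 0.485 → q = 1.6×0.505×0.485 = 0.3919 ft³/s
Q = Σ q = 5.351 ft³/s

5.35 ft³/s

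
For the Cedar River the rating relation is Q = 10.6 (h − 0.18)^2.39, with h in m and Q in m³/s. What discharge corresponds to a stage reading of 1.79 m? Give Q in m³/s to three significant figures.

Q = 10.6 × (1.79 − 0.18)^2.39 = 10.6 × 1.61^2.39 = 33.08 m³/s

33.1 m³/s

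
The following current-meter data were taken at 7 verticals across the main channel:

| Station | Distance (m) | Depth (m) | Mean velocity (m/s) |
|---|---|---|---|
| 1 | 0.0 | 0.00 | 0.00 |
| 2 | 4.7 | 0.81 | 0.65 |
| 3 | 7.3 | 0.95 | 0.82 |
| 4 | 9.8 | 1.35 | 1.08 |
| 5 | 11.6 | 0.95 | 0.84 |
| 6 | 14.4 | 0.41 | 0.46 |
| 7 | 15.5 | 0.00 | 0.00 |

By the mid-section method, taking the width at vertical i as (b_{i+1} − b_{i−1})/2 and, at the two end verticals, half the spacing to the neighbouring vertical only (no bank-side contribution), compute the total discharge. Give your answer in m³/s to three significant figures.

w_2 = (7.3 − 0.0)/2 = 3.65 m; q_2 = 0.65 × 0.81 × 3.65 = 1.922 m³/s
w_3 = (9.8 − 4.7)/2 = 2.55 m; q_3 = 0.82 × 0.95 × 2.55 = 1.986 m³/s
w_4 = (11.6 − 7.3)/2 = 2.15 m; q_4 = 1.08 × 1.35 × 2.15 = 3.135 m³/s
w_5 = (14.4 − 9.8)/2 = 2.3 m; q_5 = 0.84 × 0.95 × 2.3 = 1.835 m³/s
w_6 = (15.5 − 11.6)/2 = 1.95 m; q_6 = 0.46 × 0.41 × 1.95 = 0.3678 m³/s
Stations 1, 7 contribute zero (depth or velocity is 0).
Q = Σ qᵢ = 9.246 m³/s

9.25 m³/s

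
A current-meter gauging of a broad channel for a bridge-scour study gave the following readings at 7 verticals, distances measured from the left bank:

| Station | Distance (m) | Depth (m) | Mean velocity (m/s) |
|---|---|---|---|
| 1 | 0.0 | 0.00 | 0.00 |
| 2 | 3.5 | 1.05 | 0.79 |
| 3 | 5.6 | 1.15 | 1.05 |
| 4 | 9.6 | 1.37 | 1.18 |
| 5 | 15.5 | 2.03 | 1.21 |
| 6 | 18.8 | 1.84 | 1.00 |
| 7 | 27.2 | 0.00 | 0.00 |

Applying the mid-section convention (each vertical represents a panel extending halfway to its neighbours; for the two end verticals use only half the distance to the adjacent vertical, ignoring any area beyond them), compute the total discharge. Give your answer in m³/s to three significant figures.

36.1 m³/s

w_2 = (5.6 − 0.0)/2 = 2.8 m; q_2 = 0.79 × 1.05 × 2.8 = 2.323 m³/s
w_3 = (9.6 − 3.5)/2 = 3.05 m; q_3 = 1.05 × 1.15 × 3.05 = 3.683 m³/s
w_4 = (15.5 − 5.6)/2 = 4.95 m; q_4 = 1.18 × 1.37 × 4.95 = 8.002 m³/s
w_5 = (18.8 − 9.6)/2 = 4.6 m; q_5 = 1.21 × 2.03 × 4.6 = 11.30 m³/s
w_6 = (27.2 − 15.5)/2 = 5.85 m; q_6 = 1.00 × 1.84 × 5.85 = 10.76 m³/s
Stations 1, 7 contribute zero (depth or velocity is 0).
Q = Σ qᵢ = 36.07 m³/s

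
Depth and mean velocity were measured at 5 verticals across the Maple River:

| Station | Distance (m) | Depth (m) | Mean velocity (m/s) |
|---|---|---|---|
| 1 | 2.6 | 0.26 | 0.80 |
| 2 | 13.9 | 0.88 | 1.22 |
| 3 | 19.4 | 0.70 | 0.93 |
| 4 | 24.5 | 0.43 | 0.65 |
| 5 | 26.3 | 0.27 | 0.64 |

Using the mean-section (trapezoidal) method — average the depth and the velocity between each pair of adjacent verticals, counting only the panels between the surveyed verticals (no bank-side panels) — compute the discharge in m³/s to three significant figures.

13.9 m³/s

Panel 1-2: Δb = 11.3 m, d̄ = (0.26+0.88)/2 = 0.57, v̄ = (0.80+1.22)/2 = 1.01 → q = 11.3×0.57×1.01 = 6.505 m³/s
Panel 2-3: Δb = 5.5 m, d̄ = (0.88+0.70)/2 = 0.79, v̄ = (1.22+0.93)/2 = 1.075 → q = 5.5×0.79×1.075 = 4.671 m³/s
Panel 3-4: Δb = 5.1 m, d̄ = (0.70+0.43)/2 = 0.565, v̄ = (0.93+0.65)/2 = 0.79 → q = 5.1×0.565×0.79 = 2.276 m³/s
Panel 4-5: Δb = 1.8 m, d̄ = (0.43+0.27)/2 = 0.35, v̄ = (0.65+0.64)/2 = 0.645 → q = 1.8×0.35×0.645 = 0.4064 m³/s
Q = Σ q = 13.86 m³/s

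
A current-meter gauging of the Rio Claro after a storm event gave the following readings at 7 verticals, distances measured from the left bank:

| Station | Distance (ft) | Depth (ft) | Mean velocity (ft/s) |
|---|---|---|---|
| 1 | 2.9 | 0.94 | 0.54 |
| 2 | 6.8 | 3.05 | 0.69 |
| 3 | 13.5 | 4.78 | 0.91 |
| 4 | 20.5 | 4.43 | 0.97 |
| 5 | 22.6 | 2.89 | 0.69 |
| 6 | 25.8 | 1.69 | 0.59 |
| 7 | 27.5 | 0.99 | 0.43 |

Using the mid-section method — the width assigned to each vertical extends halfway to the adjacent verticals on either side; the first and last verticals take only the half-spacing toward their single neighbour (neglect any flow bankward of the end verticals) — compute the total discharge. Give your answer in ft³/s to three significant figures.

69.6 ft³/s

w_1 = (6.8 − 2.9)/2 = 1.95 ft; q_1 = 0.54 × 0.94 × 1.95 = 0.9898 ft³/s
w_2 = (13.5 − 2.9)/2 = 5.3 ft; q_2 = 0.69 × 3.05 × 5.3 = 11.15 ft³/s
w_3 = (20.5 − 6.8)/2 = 6.85 ft; q_3 = 0.91 × 4.78 × 6.85 = 29.80 ft³/s
w_4 = (22.6 − 13.5)/2 = 4.55 ft; q_4 = 0.97 × 4.43 × 4.55 = 19.55 ft³/s
w_5 = (25.8 − 20.5)/2 = 2.65 ft; q_5 = 0.69 × 2.89 × 2.65 = 5.284 ft³/s
w_6 = (27.5 − 22.6)/2 = 2.45 ft; q_6 = 0.59 × 1.69 × 2.45 = 2.443 ft³/s
w_7 = (27.5 − 25.8)/2 = 0.85 ft; q_7 = 0.43 × 0.99 × 0.85 = 0.3618 ft³/s
Q = Σ qᵢ = 69.58 ft³/s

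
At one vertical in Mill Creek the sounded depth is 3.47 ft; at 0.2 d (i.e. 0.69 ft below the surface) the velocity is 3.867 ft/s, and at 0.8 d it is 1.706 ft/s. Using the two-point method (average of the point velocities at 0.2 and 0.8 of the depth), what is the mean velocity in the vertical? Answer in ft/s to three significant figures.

2.79 ft/s

v̄ = (3.867 + 1.706) / 2 = 2.787 ft/s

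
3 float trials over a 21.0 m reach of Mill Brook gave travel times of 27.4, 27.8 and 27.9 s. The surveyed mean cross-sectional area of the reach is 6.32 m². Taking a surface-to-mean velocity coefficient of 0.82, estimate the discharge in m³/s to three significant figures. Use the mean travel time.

3.93 m³/s

t̄ = (27.4 + 27.8 + 27.9) / 3 = 27.7 s
v_surface = L / t̄ = 21.0 / 27.7 = 0.7581 m/s
v_mean = 0.82 × 0.7581 = 0.6217 m/s
Q = A × v_mean = 6.32 × 0.6217 = 3.929 m³/s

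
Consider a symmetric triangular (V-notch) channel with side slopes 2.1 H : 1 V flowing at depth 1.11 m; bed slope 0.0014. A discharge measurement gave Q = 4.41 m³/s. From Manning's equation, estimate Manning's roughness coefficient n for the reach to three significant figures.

0.0138

A = z·y² = 2.1×1.11² = 2.587 m²
P = 2y√(1+z²) = 2×1.11×√(1+2.1²) = 5.164 m
R = A/P = 2.587/5.164 = 0.5011 m
n = (1/Q)·A·R^(2/3)·S^(1/2) = (1/4.41) × 2.587 × 0.6309 × 0.03742 = 0.01385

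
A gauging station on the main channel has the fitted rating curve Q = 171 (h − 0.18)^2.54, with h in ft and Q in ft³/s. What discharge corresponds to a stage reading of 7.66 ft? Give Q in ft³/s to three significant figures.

Q = 171 × (7.66 − 0.18)^2.54 = 171 × 7.48^2.54 = 28360 ft³/s

28400 ft³/s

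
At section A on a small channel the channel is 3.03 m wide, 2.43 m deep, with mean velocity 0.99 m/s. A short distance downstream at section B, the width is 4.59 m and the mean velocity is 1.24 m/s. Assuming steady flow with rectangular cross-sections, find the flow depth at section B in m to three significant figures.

Q = A₁V₁ = (3.03×2.43) × 0.99 = 7.289 m³/s
d₂ = Q/(b₂ V₂) = 7.289/(4.59×1.24) = 1.281 m

1.28 m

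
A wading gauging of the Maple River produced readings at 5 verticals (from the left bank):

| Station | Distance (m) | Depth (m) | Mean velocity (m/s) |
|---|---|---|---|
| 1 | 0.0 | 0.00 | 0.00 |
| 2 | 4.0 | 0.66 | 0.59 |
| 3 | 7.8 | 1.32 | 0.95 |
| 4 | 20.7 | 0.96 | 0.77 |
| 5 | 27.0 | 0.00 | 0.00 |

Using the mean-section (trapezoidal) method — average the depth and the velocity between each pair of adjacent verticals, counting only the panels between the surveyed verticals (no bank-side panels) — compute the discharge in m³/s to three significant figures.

17.1 m³/s

Panel 1-2: Δb = 4 m, d̄ = (0.00+0.66)/2 = 0.33, v̄ = (0.00+0.59)/2 = 0.295 → q = 4×0.33×0.295 = 0.3894 m³/s
Panel 2-3: Δb = 3.8 m, d̄ = (0.66+1.32)/2 = 0.99, v̄ = (0.59+0.95)/2 = 0.77 → q = 3.8×0.99×0.77 = 2.897 m³/s
Panel 3-4: Δb = 12.9 m, d̄ = (1.32+0.96)/2 = 1.14, v̄ = (0.95+0.77)/2 = 0.86 → q = 12.9×1.14×0.86 = 12.65 m³/s
Panel 4-5: Δb = 6.3 m, d̄ = (0.96+0.00)/2 = 0.48, v̄ = (0.77+0.00)/2 = 0.385 → q = 6.3×0.48×0.385 = 1.164 m³/s
Q = Σ q = 17.10 m³/s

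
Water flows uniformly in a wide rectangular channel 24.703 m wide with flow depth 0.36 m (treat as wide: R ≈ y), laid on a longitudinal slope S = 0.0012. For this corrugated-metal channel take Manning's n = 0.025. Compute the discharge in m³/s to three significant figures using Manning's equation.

A = b·y = 24.703 × 0.36 = 8.893 m²
Wide channel: R ≈ y = 0.36 m
Q = (1/n)·A·R^(2/3)·S^(1/2) = (1/0.025) × 8.893 × 0.3600^(2/3) × 0.0012^(1/2) = 6.236 m³/s

6.24 m³/s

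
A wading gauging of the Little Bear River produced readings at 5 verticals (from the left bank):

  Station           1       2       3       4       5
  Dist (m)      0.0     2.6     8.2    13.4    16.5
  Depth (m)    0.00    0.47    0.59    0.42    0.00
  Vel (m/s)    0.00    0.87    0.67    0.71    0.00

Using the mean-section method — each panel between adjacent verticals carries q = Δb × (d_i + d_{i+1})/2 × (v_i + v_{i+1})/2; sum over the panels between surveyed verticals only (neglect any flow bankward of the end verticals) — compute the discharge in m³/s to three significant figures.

Panel 1-2: Δb = 2.6 m, d̄ = (0.00+0.47)/2 = 0.235, v̄ = (0.00+0.87)/2 = 0.435 → q = 2.6×0.235×0.435 = 0.2658 m³/s
Panel 2-3: Δb = 5.6 m, d̄ = (0.47+0.59)/2 = 0.53, v̄ = (0.87+0.67)/2 = 0.77 → q = 5.6×0.53×0.77 = 2.285 m³/s
Panel 3-4: Δb = 5.2 m, d̄ = (0.59+0.42)/2 = 0.505, v̄ = (0.67+0.71)/2 = 0.69 → q = 5.2×0.505×0.69 = 1.812 m³/s
Panel 4-5: Δb = 3.1 m, d̄ = (0.42+0.00)/2 = 0.21, v̄ = (0.71+0.00)/2 = 0.355 → q = 3.1×0.21×0.355 = 0.2311 m³/s
Q = Σ q = 4.594 m³/s

4.59 m³/s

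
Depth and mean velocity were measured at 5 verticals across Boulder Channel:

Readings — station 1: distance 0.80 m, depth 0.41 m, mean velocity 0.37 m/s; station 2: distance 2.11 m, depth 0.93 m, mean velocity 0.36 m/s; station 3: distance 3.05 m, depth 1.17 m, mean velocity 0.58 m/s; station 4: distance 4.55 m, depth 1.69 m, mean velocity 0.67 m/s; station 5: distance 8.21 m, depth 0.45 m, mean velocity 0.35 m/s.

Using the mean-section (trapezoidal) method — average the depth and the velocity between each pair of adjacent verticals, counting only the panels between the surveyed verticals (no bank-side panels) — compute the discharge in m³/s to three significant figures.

Panel 1-2: Δb = 1.31 m, d̄ = (0.41+0.93)/2 = 0.67, v̄ = (0.37+0.36)/2 = 0.365 → q = 1.31×0.67×0.365 = 0.3204 m³/s
Panel 2-3: Δb = 0.94 m, d̄ = (0.93+1.17)/2 = 1.05, v̄ = (0.36+0.58)/2 = 0.47 → q = 0.94×1.05×0.47 = 0.4639 m³/s
Panel 3-4: Δb = 1.5 m, d̄ = (1.17+1.69)/2 = 1.43, v̄ = (0.58+0.67)/2 = 0.625 → q = 1.5×1.43×0.625 = 1.341 m³/s
Panel 4-5: Δb = 3.66 m, d̄ = (1.69+0.45)/2 = 1.07, v̄ = (0.67+0.35)/2 = 0.51 → q = 3.66×1.07×0.51 = 1.997 m³/s
Q = Σ q = 4.122 m³/s

4.12 m³/s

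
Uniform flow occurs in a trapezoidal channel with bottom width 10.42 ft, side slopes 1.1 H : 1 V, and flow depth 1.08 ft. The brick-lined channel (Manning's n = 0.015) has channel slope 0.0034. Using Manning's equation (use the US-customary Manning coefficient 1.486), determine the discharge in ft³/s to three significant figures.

A = (b + z·y)·y = (10.42 + 1.1×1.08)×1.08 = 12.54 ft²
P = b + 2y√(1+z²) = 10.42 + 2×1.08×√(1+1.1²) = 13.63 ft
R = A/P = 12.54/13.63 = 0.9197 ft
Q = (1.486/n)·A·R^(2/3)·S^(1/2) = (1.486/0.015) × 12.54 × 0.9197^(2/3) × 0.0034^(1/2) = 68.49 ft³/s

68.5 ft³/s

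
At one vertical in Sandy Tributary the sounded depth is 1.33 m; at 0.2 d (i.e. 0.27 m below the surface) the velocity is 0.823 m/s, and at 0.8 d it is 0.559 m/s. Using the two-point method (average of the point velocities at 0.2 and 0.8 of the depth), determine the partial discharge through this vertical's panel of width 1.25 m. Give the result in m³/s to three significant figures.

v̄ = (0.823 + 0.559) / 2 = 0.6910 m/s
q = v̄ × d × w = 0.6910 × 1.33 × 1.25 = 1.149 m³/s

1.15 m³/s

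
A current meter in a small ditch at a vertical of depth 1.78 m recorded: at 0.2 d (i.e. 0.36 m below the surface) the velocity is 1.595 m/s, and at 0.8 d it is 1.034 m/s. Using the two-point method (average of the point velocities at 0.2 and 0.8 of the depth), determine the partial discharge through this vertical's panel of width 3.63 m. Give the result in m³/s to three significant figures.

v̄ = (1.595 + 1.034) / 2 = 1.315 m/s
q = v̄ × d × w = 1.315 × 1.78 × 3.63 = 8.494 m³/s

8.49 m³/s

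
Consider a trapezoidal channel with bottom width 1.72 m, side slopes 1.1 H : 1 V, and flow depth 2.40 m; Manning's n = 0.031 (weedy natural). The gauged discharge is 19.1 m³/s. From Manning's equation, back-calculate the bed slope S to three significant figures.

A = (b + z·y)·y = (1.72 + 1.1×2.40)×2.40 = 10.46 m²
P = b + 2y√(1+z²) = 1.72 + 2×2.40×√(1+1.1²) = 8.856 m
R = A/P = 10.46/8.856 = 1.182 m
S = (Q·n / (1·A·R^(2/3)))² = (19.1×0.031 / (1×10.46×1.118))² = 0.002563

0.00256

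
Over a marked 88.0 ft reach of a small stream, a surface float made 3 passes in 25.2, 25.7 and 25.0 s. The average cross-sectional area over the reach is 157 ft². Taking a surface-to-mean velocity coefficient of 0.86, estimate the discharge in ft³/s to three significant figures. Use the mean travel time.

470 ft³/s

t̄ = (25.2 + 25.7 + 25.0) / 3 = 25.3 s
v_surface = L / t̄ = 88.0 / 25.3 = 3.478 ft/s
v_mean = 0.86 × 3.478 = 2.991 ft/s
Q = A × v_mean = 157 × 2.991 = 469.6 ft³/s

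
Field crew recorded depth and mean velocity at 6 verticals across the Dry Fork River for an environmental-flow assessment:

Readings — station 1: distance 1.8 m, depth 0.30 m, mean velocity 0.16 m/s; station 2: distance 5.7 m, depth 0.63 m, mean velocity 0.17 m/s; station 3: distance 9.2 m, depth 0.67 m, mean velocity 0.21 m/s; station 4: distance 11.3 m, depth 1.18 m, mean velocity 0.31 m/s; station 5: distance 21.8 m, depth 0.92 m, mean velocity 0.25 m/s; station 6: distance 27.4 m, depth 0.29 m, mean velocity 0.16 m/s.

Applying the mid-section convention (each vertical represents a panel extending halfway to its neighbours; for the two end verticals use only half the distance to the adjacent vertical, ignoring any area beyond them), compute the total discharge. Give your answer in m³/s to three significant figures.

w_1 = (5.7 − 1.8)/2 = 1.95 m; q_1 = 0.16 × 0.30 × 1.95 = 0.09360 m³/s
w_2 = (9.2 − 1.8)/2 = 3.7 m; q_2 = 0.17 × 0.63 × 3.7 = 0.3963 m³/s
w_3 = (11.3 − 5.7)/2 = 2.8 m; q_3 = 0.21 × 0.67 × 2.8 = 0.3940 m³/s
w_4 = (21.8 − 9.2)/2 = 6.3 m; q_4 = 0.31 × 1.18 × 6.3 = 2.305 m³/s
w_5 = (27.4 − 11.3)/2 = 8.05 m; q_5 = 0.25 × 0.92 × 8.05 = 1.852 m³/s
w_6 = (27.4 − 21.8)/2 = 2.8 m; q_6 = 0.16 × 0.29 × 2.8 = 0.1299 m³/s
Q = Σ qᵢ = 5.170 m³/s

5.17 m³/s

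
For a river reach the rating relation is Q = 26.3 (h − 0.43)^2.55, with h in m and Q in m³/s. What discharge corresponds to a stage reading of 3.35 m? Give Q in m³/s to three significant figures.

Q = 26.3 × (3.35 − 0.43)^2.55 = 26.3 × 2.92^2.55 = 404.3 m³/s

404 m³/s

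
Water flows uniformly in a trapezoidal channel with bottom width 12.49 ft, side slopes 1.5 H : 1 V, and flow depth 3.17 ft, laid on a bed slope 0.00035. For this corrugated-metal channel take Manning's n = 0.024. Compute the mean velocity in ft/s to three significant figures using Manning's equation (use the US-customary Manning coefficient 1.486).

A = (b + z·y)·y = (12.49 + 1.5×3.17)×3.17 = 54.67 ft²
P = b + 2y√(1+z²) = 12.49 + 2×3.17×√(1+1.5²) = 23.92 ft
R = A/P = 54.67/23.92 = 2.285 ft
Q = (1.486/n)·A·R^(2/3)·S^(1/2) = (1.486/0.024) × 54.67 × 2.285^(2/3) × 0.00035^(1/2) = 109.9 ft³/s
V = Q/A = 109.9/54.67 = 2.010 ft/s

2.01 ft/s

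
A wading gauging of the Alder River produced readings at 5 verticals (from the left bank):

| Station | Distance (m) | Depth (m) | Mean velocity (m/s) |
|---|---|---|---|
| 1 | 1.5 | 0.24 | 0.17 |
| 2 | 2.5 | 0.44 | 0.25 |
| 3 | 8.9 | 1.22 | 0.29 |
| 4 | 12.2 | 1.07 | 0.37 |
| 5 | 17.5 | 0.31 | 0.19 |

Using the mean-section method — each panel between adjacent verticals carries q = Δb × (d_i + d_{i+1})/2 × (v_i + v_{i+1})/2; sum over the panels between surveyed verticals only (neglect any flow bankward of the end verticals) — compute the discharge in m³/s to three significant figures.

3.78 m³/s

Panel 1-2: Δb = 1 m, d̄ = (0.24+0.44)/2 = 0.34, v̄ = (0.17+0.25)/2 = 0.21 → q = 1×0.34×0.21 = 0.07140 m³/s
Panel 2-3: Δb = 6.4 m, d̄ = (0.44+1.22)/2 = 0.83, v̄ = (0.25+0.29)/2 = 0.27 → q = 6.4×0.83×0.27 = 1.434 m³/s
Panel 3-4: Δb = 3.3 m, d̄ = (1.22+1.07)/2 = 1.145, v̄ = (0.29+0.37)/2 = 0.33 → q = 3.3×1.145×0.33 = 1.247 m³/s
Panel 4-5: Δb = 5.3 m, d̄ = (1.07+0.31)/2 = 0.69, v̄ = (0.37+0.19)/2 = 0.28 → q = 5.3×0.69×0.28 = 1.024 m³/s
Q = Σ q = 3.777 m³/s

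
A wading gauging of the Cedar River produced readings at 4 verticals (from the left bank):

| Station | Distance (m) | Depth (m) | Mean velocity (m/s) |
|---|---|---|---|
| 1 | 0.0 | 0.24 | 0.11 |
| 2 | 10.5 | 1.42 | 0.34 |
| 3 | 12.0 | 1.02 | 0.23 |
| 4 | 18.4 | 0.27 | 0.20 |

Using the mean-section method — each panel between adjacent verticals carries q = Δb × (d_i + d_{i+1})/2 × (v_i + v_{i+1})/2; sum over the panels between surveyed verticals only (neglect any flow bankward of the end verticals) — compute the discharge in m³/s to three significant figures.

3.37 m³/s

Panel 1-2: Δb = 10.5 m, d̄ = (0.24+1.42)/2 = 0.83, v̄ = (0.11+0.34)/2 = 0.225 → q = 10.5×0.83×0.225 = 1.961 m³/s
Panel 2-3: Δb = 1.5 m, d̄ = (1.42+1.02)/2 = 1.22, v̄ = (0.34+0.23)/2 = 0.285 → q = 1.5×1.22×0.285 = 0.5216 m³/s
Panel 3-4: Δb = 6.4 m, d̄ = (1.02+0.27)/2 = 0.645, v̄ = (0.23+0.20)/2 = 0.215 → q = 6.4×0.645×0.215 = 0.8875 m³/s
Q = Σ q = 3.370 m³/s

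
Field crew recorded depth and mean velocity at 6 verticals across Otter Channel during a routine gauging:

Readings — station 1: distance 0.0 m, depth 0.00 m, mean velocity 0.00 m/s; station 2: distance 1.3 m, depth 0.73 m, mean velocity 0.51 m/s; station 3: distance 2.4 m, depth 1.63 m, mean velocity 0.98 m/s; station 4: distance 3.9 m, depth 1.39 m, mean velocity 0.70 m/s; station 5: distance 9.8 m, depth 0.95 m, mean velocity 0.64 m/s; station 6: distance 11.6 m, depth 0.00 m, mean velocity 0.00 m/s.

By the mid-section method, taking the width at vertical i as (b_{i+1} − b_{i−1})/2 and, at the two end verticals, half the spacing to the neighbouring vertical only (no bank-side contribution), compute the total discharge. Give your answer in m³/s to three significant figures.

w_2 = (2.4 − 0.0)/2 = 1.2 m; q_2 = 0.51 × 0.73 × 1.2 = 0.4468 m³/s
w_3 = (3.9 − 1.3)/2 = 1.3 m; q_3 = 0.98 × 1.63 × 1.3 = 2.077 m³/s
w_4 = (9.8 − 2.4)/2 = 3.7 m; q_4 = 0.70 × 1.39 × 3.7 = 3.600 m³/s
w_5 = (11.6 − 3.9)/2 = 3.85 m; q_5 = 0.64 × 0.95 × 3.85 = 2.341 m³/s
Stations 1, 6 contribute zero (depth or velocity is 0).
Q = Σ qᵢ = 8.464 m³/s

8.46 m³/s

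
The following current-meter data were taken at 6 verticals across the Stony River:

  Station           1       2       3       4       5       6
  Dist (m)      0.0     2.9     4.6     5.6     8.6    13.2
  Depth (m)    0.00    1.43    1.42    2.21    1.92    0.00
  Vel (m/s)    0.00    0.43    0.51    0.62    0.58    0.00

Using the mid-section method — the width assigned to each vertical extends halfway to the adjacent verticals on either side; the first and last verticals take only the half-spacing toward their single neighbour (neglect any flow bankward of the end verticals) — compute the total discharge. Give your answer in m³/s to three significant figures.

w_2 = (4.6 − 0.0)/2 = 2.3 m; q_2 = 0.43 × 1.43 × 2.3 = 1.414 m³/s
w_3 = (5.6 − 2.9)/2 = 1.35 m; q_3 = 0.51 × 1.42 × 1.35 = 0.9777 m³/s
w_4 = (8.6 − 4.6)/2 = 2 m; q_4 = 0.62 × 2.21 × 2 = 2.740 m³/s
w_5 = (13.2 − 5.6)/2 = 3.8 m; q_5 = 0.58 × 1.92 × 3.8 = 4.232 m³/s
Stations 1, 6 contribute zero (depth or velocity is 0).
Q = Σ qᵢ = 9.364 m³/s

9.36 m³/s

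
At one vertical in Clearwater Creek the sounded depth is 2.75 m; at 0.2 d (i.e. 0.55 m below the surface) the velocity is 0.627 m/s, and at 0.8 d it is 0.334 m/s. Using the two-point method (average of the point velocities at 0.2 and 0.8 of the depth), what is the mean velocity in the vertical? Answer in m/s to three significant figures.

v̄ = (0.627 + 0.334) / 2 = 0.4805 m/s

0.481 m/s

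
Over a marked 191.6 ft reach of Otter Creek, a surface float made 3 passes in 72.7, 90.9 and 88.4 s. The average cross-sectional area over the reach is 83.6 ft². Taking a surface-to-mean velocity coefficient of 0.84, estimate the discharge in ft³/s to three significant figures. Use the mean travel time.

t̄ = (72.7 + 90.9 + 88.4) / 3 = 84 s
v_surface = L / t̄ = 191.6 / 84 = 2.281 ft/s
v_mean = 0.84 × 2.281 = 1.916 ft/s
Q = A × v_mean = 83.6 × 1.916 = 160.2 ft³/s

160 ft³/s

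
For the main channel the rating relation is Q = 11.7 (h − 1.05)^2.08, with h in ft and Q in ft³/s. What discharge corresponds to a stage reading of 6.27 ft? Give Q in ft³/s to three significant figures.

Q = 11.7 × (6.27 − 1.05)^2.08 = 11.7 × 5.22^2.08 = 363.9 ft³/s

364 ft³/s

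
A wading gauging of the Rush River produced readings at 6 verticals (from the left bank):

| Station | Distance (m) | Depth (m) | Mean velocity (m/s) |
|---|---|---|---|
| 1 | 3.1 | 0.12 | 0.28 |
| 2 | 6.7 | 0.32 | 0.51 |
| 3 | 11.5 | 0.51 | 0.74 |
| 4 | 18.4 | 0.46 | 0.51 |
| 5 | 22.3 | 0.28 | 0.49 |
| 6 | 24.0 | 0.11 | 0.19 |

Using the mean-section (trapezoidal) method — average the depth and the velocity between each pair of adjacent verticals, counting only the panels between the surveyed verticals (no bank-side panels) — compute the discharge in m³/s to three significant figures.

Panel 1-2: Δb = 3.6 m, d̄ = (0.12+0.32)/2 = 0.22, v̄ = (0.28+0.51)/2 = 0.395 → q = 3.6×0.22×0.395 = 0.3128 m³/s
Panel 2-3: Δb = 4.8 m, d̄ = (0.32+0.51)/2 = 0.415, v̄ = (0.51+0.74)/2 = 0.625 → q = 4.8×0.415×0.625 = 1.245 m³/s
Panel 3-4: Δb = 6.9 m, d̄ = (0.51+0.46)/2 = 0.485, v̄ = (0.74+0.51)/2 = 0.625 → q = 6.9×0.485×0.625 = 2.092 m³/s
Panel 4-5: Δb = 3.9 m, d̄ = (0.46+0.28)/2 = 0.37, v̄ = (0.51+0.49)/2 = 0.5 → q = 3.9×0.37×0.5 = 0.7215 m³/s
Panel 5-6: Δb = 1.7 m, d̄ = (0.28+0.11)/2 = 0.195, v̄ = (0.49+0.19)/2 = 0.34 → q = 1.7×0.195×0.34 = 0.1127 m³/s
Q = Σ q = 4.484 m³/s

4.48 m³/s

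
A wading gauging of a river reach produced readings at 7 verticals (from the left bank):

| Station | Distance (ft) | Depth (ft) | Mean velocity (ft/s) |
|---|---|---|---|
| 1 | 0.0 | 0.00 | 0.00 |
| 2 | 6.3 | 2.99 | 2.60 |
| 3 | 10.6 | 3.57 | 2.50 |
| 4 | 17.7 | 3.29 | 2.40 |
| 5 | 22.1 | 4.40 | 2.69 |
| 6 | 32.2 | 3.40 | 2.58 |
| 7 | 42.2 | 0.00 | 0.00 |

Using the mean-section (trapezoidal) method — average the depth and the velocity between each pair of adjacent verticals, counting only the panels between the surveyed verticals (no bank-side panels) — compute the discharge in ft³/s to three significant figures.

Panel 1-2: Δb = 6.3 ft, d̄ = (0.00+2.99)/2 = 1.495, v̄ = (0.00+2.60)/2 = 1.3 → q = 6.3×1.495×1.3 = 12.24 ft³/s
Panel 2-3: Δb = 4.3 ft, d̄ = (2.99+3.57)/2 = 3.28, v̄ = (2.60+2.50)/2 = 2.55 → q = 4.3×3.28×2.55 = 35.97 ft³/s
Panel 3-4: Δb = 7.1 ft, d̄ = (3.57+3.29)/2 = 3.43, v̄ = (2.50+2.40)/2 = 2.45 → q = 7.1×3.43×2.45 = 59.66 ft³/s
Panel 4-5: Δb = 4.4 ft, d̄ = (3.29+4.40)/2 = 3.845, v̄ = (2.40+2.69)/2 = 2.545 → q = 4.4×3.845×2.545 = 43.06 ft³/s
Panel 5-6: Δb = 10.1 ft, d̄ = (4.40+3.40)/2 = 3.9, v̄ = (2.69+2.58)/2 = 2.635 → q = 10.1×3.9×2.635 = 103.8 ft³/s
Panel 6-7: Δb = 10 ft, d̄ = (3.40+0.00)/2 = 1.7, v̄ = (2.58+0.00)/2 = 1.29 → q = 10×1.7×1.29 = 21.93 ft³/s
Q = Σ q = 276.7 ft³/s

277 ft³/s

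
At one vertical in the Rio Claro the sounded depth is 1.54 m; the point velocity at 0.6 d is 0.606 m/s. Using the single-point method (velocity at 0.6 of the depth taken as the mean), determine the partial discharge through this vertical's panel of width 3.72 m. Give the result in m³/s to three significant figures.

3.47 m³/s

v̄ = v₀.₆ = 0.606 m/s
q = v̄ × d × w = 0.6060 × 1.54 × 3.72 = 3.472 m³/s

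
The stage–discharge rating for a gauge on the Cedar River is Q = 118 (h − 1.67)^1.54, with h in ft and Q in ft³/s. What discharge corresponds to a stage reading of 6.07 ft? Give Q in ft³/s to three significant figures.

1160 ft³/s

Q = 118 × (6.07 − 1.67)^1.54 = 118 × 4.4^1.54 = 1156 ft³/s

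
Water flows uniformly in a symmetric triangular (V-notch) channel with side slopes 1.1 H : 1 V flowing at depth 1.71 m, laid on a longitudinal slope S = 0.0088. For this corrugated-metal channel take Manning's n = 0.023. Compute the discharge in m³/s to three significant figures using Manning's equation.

9.67 m³/s

A = z·y² = 1.1×1.71² = 3.217 m²
P = 2y√(1+z²) = 2×1.71×√(1+1.1²) = 5.084 m
R = A/P = 3.217/5.084 = 0.6326 m
Q = (1/n)·A·R^(2/3)·S^(1/2) = (1/0.023) × 3.217 × 0.6326^(2/3) × 0.0088^(1/2) = 9.668 m³/s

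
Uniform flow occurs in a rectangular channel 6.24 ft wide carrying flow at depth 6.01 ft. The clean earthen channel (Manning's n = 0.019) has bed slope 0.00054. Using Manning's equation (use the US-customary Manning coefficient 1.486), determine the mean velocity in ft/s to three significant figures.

2.94 ft/s

A = b·y = 6.24 × 6.01 = 37.50 ft²
P = b + 2y = 6.24 + 2×6.01 = 18.26 ft
R = A/P = 37.50/18.26 = 2.054 ft
Q = (1.486/n)·A·R^(2/3)·S^(1/2) = (1.486/0.019) × 37.50 × 2.054^(2/3) × 0.00054^(1/2) = 110.1 ft³/s
V = Q/A = 110.1/37.50 = 2.937 ft/s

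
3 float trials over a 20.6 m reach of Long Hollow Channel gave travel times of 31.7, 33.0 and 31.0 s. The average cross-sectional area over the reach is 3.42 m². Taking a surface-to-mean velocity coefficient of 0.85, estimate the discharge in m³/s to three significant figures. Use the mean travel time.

t̄ = (31.7 + 33.0 + 31.0) / 3 = 31.9 s
v_surface = L / t̄ = 20.6 / 31.9 = 0.6458 m/s
v_mean = 0.85 × 0.6458 = 0.5489 m/s
Q = A × v_mean = 3.42 × 0.5489 = 1.877 m³/s

1.88 m³/s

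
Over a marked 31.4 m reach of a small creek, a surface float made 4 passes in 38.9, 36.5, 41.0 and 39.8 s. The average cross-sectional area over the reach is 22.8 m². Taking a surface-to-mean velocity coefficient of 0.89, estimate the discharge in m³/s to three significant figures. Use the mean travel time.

t̄ = (38.9 + 36.5 + 41.0 + 39.8) / 4 = 39.05 s
v_surface = L / t̄ = 31.4 / 39.05 = 0.8041 m/s
v_mean = 0.89 × 0.8041 = 0.7156 m/s
Q = A × v_mean = 22.8 × 0.7156 = 16.32 m³/s

16.3 m³/s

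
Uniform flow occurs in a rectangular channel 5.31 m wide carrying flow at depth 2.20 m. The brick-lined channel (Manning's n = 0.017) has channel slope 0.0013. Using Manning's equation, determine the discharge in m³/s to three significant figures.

28.0 m³/s

A = b·y = 5.31 × 2.20 = 11.68 m²
P = b + 2y = 5.31 + 2×2.20 = 9.710 m
R = A/P = 11.68/9.710 = 1.203 m
Q = (1/n)·A·R^(2/3)·S^(1/2) = (1/0.017) × 11.68 × 1.203^(2/3) × 0.0013^(1/2) = 28.03 m³/s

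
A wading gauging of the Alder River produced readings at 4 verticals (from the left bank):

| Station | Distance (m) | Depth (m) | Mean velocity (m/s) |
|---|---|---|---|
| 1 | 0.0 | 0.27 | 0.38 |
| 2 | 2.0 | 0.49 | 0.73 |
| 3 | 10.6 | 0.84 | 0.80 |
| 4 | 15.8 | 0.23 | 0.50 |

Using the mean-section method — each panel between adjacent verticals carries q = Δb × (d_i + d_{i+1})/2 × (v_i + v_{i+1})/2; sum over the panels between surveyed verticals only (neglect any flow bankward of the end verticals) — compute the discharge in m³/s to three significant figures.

6.61 m³/s

Panel 1-2: Δb = 2 m, d̄ = (0.27+0.49)/2 = 0.38, v̄ = (0.38+0.73)/2 = 0.555 → q = 2×0.38×0.555 = 0.4218 m³/s
Panel 2-3: Δb = 8.6 m, d̄ = (0.49+0.84)/2 = 0.665, v̄ = (0.73+0.80)/2 = 0.765 → q = 8.6×0.665×0.765 = 4.375 m³/s
Panel 3-4: Δb = 5.2 m, d̄ = (0.84+0.23)/2 = 0.535, v̄ = (0.80+0.50)/2 = 0.65 → q = 5.2×0.535×0.65 = 1.808 m³/s
Q = Σ q = 6.605 m³/s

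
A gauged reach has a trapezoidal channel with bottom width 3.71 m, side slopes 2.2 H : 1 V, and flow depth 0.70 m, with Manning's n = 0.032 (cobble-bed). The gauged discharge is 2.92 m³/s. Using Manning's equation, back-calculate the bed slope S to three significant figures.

0.00155

A = (b + z·y)·y = (3.71 + 2.2×0.70)×0.70 = 3.675 m²
P = b + 2y√(1+z²) = 3.71 + 2×0.70×√(1+2.2²) = 7.093 m
R = A/P = 3.675/7.093 = 0.5181 m
S = (Q·n / (1·A·R^(2/3)))² = (2.92×0.032 / (1×3.675×0.6451))² = 0.001554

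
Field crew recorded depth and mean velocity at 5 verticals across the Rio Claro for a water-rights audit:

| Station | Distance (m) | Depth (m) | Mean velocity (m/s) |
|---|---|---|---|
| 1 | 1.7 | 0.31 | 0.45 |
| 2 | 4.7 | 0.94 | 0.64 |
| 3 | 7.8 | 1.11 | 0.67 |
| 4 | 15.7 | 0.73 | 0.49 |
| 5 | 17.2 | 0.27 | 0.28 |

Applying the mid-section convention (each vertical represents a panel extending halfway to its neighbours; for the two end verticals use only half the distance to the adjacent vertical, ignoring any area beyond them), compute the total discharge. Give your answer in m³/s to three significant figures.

w_1 = (4.7 − 1.7)/2 = 1.5 m; q_1 = 0.45 × 0.31 × 1.5 = 0.2093 m³/s
w_2 = (7.8 − 1.7)/2 = 3.05 m; q_2 = 0.64 × 0.94 × 3.05 = 1.835 m³/s
w_3 = (15.7 − 4.7)/2 = 5.5 m; q_3 = 0.67 × 1.11 × 5.5 = 4.090 m³/s
w_4 = (17.2 − 7.8)/2 = 4.7 m; q_4 = 0.49 × 0.73 × 4.7 = 1.681 m³/s
w_5 = (17.2 − 15.7)/2 = 0.75 m; q_5 = 0.28 × 0.27 × 0.75 = 0.05670 m³/s
Q = Σ qᵢ = 7.872 m³/s

7.87 m³/s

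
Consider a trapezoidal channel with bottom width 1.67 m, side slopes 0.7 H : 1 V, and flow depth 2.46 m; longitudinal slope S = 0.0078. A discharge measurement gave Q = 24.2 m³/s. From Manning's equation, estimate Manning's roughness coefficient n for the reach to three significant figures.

A = (b + z·y)·y = (1.67 + 0.7×2.46)×2.46 = 8.344 m²
P = b + 2y√(1+z²) = 1.67 + 2×2.46×√(1+0.7²) = 7.676 m
R = A/P = 8.344/7.676 = 1.087 m
n = (1/Q)·A·R^(2/3)·S^(1/2) = (1/24.2) × 8.344 × 1.057 × 0.08832 = 0.03220

0.0322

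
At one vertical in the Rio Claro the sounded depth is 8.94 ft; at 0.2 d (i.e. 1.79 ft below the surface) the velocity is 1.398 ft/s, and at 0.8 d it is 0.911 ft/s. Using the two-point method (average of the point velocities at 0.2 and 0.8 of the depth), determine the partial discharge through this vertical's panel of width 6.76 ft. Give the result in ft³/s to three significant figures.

v̄ = (1.398 + 0.911) / 2 = 1.155 ft/s
q = v̄ × d × w = 1.155 × 8.94 × 6.76 = 69.77 ft³/s

69.8 ft³/s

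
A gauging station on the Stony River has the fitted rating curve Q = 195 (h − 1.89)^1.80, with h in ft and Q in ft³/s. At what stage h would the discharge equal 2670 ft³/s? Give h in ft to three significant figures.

6.17 ft

h − h₀ = (Q/C)^(1/b) = (2670/195)^(1/1.80) = 4.279 ft
h = 1.89 + 4.279 = 6.169 ft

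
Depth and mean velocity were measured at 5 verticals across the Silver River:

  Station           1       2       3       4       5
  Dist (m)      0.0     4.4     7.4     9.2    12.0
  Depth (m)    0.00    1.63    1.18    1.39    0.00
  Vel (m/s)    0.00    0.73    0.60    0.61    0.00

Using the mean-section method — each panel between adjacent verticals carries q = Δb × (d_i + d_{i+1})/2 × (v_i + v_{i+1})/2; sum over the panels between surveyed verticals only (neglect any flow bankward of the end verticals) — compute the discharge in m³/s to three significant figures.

6.10 m³/s

Panel 1-2: Δb = 4.4 m, d̄ = (0.00+1.63)/2 = 0.815, v̄ = (0.00+0.73)/2 = 0.365 → q = 4.4×0.815×0.365 = 1.309 m³/s
Panel 2-3: Δb = 3 m, d̄ = (1.63+1.18)/2 = 1.405, v̄ = (0.73+0.60)/2 = 0.665 → q = 3×1.405×0.665 = 2.803 m³/s
Panel 3-4: Δb = 1.8 m, d̄ = (1.18+1.39)/2 = 1.285, v̄ = (0.60+0.61)/2 = 0.605 → q = 1.8×1.285×0.605 = 1.399 m³/s
Panel 4-5: Δb = 2.8 m, d̄ = (1.39+0.00)/2 = 0.695, v̄ = (0.61+0.00)/2 = 0.305 → q = 2.8×0.695×0.305 = 0.5935 m³/s
Q = Σ q = 6.105 m³/s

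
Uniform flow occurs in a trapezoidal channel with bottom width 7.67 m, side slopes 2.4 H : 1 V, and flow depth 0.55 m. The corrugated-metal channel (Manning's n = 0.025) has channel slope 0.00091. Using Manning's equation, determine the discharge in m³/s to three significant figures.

3.60 m³/s

A = (b + z·y)·y = (7.67 + 2.4×0.55)×0.55 = 4.945 m²
P = b + 2y√(1+z²) = 7.67 + 2×0.55×√(1+2.4²) = 10.53 m
R = A/P = 4.945/10.53 = 0.4696 m
Q = (1/n)·A·R^(2/3)·S^(1/2) = (1/0.025) × 4.945 × 0.4696^(2/3) × 0.00091^(1/2) = 3.604 m³/s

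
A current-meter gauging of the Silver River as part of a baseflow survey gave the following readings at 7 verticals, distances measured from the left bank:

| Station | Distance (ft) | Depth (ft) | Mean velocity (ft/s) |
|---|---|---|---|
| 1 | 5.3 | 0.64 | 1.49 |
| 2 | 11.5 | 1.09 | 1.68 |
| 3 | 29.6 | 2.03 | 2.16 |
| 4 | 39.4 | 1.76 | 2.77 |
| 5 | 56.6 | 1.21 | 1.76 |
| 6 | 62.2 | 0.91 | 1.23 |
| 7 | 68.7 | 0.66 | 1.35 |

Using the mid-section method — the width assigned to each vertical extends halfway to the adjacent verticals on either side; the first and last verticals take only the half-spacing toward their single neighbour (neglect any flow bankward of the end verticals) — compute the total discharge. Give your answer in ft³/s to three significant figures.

186 ft³/s

w_1 = (11.5 − 5.3)/2 = 3.1 ft; q_1 = 1.49 × 0.64 × 3.1 = 2.956 ft³/s
w_2 = (29.6 − 5.3)/2 = 12.15 ft; q_2 = 1.68 × 1.09 × 12.15 = 22.25 ft³/s
w_3 = (39.4 − 11.5)/2 = 13.95 ft; q_3 = 2.16 × 2.03 × 13.95 = 61.17 ft³/s
w_4 = (56.6 − 29.6)/2 = 13.5 ft; q_4 = 2.77 × 1.76 × 13.5 = 65.82 ft³/s
w_5 = (62.2 − 39.4)/2 = 11.4 ft; q_5 = 1.76 × 1.21 × 11.4 = 24.28 ft³/s
w_6 = (68.7 − 56.6)/2 = 6.05 ft; q_6 = 1.23 × 0.91 × 6.05 = 6.772 ft³/s
w_7 = (68.7 − 62.2)/2 = 3.25 ft; q_7 = 1.35 × 0.66 × 3.25 = 2.896 ft³/s
Q = Σ qᵢ = 186.1 ft³/s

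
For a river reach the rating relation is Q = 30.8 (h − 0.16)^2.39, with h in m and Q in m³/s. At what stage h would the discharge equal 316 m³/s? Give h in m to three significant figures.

h − h₀ = (Q/C)^(1/b) = (316/30.8)^(1/2.39) = 2.649 m
h = 0.16 + 2.649 = 2.809 m

2.81 m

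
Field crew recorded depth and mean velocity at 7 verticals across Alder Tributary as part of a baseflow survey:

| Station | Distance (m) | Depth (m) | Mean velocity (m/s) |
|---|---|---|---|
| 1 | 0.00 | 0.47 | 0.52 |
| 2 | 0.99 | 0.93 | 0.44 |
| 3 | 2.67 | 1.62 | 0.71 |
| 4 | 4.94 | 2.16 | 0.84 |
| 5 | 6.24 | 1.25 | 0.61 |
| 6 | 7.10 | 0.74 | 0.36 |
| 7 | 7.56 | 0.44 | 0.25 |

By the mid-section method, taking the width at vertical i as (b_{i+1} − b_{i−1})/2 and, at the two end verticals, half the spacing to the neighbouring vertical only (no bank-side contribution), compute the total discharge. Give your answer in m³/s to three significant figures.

7.20 m³/s

w_1 = (0.99 − 0.00)/2 = 0.495 m; q_1 = 0.52 × 0.47 × 0.495 = 0.1210 m³/s
w_2 = (2.67 − 0.00)/2 = 1.335 m; q_2 = 0.44 × 0.93 × 1.335 = 0.5463 m³/s
w_3 = (4.94 − 0.99)/2 = 1.975 m; q_3 = 0.71 × 1.62 × 1.975 = 2.272 m³/s
w_4 = (6.24 − 2.67)/2 = 1.785 m; q_4 = 0.84 × 2.16 × 1.785 = 3.239 m³/s
w_5 = (7.10 − 4.94)/2 = 1.08 m; q_5 = 0.61 × 1.25 × 1.08 = 0.8235 m³/s
w_6 = (7.56 − 6.24)/2 = 0.66 m; q_6 = 0.36 × 0.74 × 0.66 = 0.1758 m³/s
w_7 = (7.56 − 7.10)/2 = 0.23 m; q_7 = 0.25 × 0.44 × 0.23 = 0.02530 m³/s
Q = Σ qᵢ = 7.202 m³/s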